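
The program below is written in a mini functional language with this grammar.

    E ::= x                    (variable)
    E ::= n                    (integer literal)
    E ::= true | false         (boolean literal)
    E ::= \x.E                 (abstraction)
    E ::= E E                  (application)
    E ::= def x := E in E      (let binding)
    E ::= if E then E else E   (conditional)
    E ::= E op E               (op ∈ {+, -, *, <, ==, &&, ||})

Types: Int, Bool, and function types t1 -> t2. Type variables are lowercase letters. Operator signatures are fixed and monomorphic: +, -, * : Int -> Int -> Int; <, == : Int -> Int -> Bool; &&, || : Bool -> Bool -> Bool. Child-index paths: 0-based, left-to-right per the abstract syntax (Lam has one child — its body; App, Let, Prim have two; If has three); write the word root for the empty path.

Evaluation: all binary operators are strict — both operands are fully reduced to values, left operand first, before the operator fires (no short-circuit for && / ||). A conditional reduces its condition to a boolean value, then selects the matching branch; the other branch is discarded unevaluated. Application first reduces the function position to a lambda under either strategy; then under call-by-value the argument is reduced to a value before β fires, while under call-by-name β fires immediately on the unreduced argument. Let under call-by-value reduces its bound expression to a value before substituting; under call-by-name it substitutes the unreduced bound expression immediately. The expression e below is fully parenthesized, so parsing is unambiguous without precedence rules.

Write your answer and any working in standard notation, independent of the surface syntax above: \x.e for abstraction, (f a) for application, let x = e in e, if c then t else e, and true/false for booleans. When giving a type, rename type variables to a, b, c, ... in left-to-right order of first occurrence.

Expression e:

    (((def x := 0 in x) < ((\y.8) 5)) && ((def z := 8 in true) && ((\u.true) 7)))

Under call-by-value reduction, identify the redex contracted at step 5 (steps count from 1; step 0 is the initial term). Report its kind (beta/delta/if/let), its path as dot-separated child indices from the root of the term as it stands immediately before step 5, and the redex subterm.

Answer: beta at 1.1 : ((\u.true) 7)

Trace:
step 0: (((let x = 0 in x) < ((\y.8) 5)) && ((let z = 8 in true) && ((\u.true) 7)))
step 1: [let@0.0] ((0 < ((\y.8) 5)) && ((let z = 8 in true) && ((\u.true) 7)))
step 2: [beta@0.1] ((0 < 8) && ((let z = 8 in true) && ((\u.true) 7)))
step 3: [delta@0] (true && ((let z = 8 in true) && ((\u.true) 7)))
step 4: [let@1.0] (true && (true && ((\u.true) 7)))
step 5: [beta@1.1] (true && (true && true))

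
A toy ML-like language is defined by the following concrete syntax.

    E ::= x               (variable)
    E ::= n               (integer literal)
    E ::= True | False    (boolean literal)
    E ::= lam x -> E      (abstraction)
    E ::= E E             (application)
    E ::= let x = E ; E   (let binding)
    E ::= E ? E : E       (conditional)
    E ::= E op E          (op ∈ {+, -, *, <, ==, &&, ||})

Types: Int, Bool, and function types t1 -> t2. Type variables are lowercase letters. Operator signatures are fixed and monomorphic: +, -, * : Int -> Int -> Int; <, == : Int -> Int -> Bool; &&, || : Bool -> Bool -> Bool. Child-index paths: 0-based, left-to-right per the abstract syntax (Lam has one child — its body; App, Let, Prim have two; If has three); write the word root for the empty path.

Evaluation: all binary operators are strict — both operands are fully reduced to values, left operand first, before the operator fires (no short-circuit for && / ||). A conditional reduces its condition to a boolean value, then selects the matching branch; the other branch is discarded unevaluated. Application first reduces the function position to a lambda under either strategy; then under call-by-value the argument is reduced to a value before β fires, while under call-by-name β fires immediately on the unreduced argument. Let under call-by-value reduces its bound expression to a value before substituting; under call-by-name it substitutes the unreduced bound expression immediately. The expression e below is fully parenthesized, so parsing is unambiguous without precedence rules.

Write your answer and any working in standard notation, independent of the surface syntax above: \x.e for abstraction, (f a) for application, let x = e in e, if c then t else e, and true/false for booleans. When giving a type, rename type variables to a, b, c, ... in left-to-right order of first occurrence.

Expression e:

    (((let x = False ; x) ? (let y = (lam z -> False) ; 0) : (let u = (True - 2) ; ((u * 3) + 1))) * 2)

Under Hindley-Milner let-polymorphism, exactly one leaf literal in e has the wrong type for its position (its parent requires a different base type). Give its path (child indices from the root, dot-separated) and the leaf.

Answer: 0.2.0.0 : true

Working:
let x : Bool
x : Bool
  unify Bool ~ Bool
\z._ : a -> Bool
let y : forall. a -> Bool
  unify Bool ~ Int
  FAIL: mismatch Bool ~ Int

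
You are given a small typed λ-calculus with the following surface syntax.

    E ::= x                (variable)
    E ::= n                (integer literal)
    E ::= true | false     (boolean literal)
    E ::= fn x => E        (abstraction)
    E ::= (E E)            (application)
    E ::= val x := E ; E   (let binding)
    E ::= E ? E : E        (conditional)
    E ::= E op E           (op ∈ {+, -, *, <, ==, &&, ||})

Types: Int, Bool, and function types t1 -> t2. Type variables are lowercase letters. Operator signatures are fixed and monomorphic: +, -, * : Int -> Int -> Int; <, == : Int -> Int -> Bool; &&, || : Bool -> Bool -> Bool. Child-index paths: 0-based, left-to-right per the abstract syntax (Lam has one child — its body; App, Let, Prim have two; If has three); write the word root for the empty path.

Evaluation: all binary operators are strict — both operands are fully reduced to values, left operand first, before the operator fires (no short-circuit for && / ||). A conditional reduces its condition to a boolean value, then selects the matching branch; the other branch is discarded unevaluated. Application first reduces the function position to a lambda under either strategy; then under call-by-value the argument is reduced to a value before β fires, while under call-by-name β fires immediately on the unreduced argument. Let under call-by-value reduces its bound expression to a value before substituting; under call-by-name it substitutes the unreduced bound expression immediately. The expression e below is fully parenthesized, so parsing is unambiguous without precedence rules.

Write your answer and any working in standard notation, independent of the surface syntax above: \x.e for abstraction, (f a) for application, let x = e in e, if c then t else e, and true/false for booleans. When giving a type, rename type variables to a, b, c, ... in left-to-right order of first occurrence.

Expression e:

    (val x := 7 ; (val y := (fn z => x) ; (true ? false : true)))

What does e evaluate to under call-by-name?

Trace:
step 0: (let x = 7 in (let y = (\z.x) in (if true then false else true)))
step 1: [let@root] (let y = (\z.7) in (if true then false else true))
step 2: [let@root] (if true then false else true)
step 3: [if@root] false

Answer: false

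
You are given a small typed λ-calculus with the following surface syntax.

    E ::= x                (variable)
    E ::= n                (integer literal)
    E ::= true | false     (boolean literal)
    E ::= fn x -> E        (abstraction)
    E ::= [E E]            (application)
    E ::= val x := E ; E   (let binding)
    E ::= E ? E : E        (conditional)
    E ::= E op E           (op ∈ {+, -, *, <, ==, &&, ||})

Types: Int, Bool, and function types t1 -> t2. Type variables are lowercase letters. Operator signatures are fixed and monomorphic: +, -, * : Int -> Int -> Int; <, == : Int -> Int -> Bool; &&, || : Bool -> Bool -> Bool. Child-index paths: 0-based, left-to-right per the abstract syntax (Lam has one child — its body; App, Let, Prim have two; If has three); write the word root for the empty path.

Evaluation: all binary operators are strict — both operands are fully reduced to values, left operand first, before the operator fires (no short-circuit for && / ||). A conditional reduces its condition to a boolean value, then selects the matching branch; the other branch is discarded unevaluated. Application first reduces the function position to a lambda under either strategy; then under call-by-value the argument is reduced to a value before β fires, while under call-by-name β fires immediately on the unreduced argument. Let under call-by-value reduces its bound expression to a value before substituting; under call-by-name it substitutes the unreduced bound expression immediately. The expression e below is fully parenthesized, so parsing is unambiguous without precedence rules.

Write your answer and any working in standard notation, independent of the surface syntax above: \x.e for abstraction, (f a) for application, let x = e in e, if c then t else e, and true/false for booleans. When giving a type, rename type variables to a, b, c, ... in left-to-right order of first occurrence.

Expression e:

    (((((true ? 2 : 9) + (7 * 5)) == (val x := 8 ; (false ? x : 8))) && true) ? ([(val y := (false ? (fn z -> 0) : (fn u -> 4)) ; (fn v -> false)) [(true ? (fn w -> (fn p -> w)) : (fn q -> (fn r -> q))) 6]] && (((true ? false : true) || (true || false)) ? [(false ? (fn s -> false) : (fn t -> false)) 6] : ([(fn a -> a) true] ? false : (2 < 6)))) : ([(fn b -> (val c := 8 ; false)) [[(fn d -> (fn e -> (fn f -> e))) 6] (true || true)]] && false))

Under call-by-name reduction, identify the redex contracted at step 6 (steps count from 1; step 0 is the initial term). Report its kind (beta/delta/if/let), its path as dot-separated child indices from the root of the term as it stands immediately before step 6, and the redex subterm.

Answer: delta at 0.0 : (37 == 8)

Working:
step 0: (if ((((if true then 2 else 9) + (7 * 5)) == (let x = 8 in (if false then x else 8))) && true) then (((let y = (if false then (\z.0) else (\u.4)) in (\v.false)) ((if true then (\w.(\p.w)) else (\q.(\r.q))) 6)) && (if ((if true then false else true) || (true || false)) then ((if false then (\s.false) else (\t.false)) 6) else (if ((\a.a) true) then false else (2 < 6)))) else (((\b.(let c = 8 in false)) (((\d.(\e.(\f.e))) 6) (true || true))) && false))
step 1: [if@0.0.0.0] (if (((2 + (7 * 5)) == (let x = 8 in (if false then x else 8))) && true) then (((let y = (if false then (\z.0) else (\u.4)) in (\v.false)) ((if true then (\w.(\p.w)) else (\q.(\r.q))) 6)) && (if ((if true then false else true) || (true || false)) then ((if false then (\s.false) else (\t.false)) 6) else (if ((\a.a) true) then false else (2 < 6)))) else (((\b.(let c = 8 in false)) (((\d.(\e.(\f.e))) 6) (true || true))) && false))
step 2: [delta@0.0.0.1] (if (((2 + 35) == (let x = 8 in (if false then x else 8))) && true) then (((let y = (if false then (\z.0) else (\u.4)) in (\v.false)) ((if true then (\w.(\p.w)) else (\q.(\r.q))) 6)) && (if ((if true then false else true) || (true || false)) then ((if false then (\s.false) else (\t.false)) 6) else (if ((\a.a) true) then false else (2 < 6)))) else (((\b.(let c = 8 in false)) (((\d.(\e.(\f.e))) 6) (true || true))) && false))
step 3: [delta@0.0.0] (if ((37 == (let x = 8 in (if false then x else 8))) && true) then (((let y = (if false then (\z.0) else (\u.4)) in (\v.false)) ((if true then (\w.(\p.w)) else (\q.(\r.q))) 6)) && (if ((if true then false else true) || (true || false)) then ((if false then (\s.false) else (\t.false)) 6) else (if ((\a.a) true) then false else (2 < 6)))) else (((\b.(let c = 8 in false)) (((\d.(\e.(\f.e))) 6) (true || true))) && false))
step 4: [let@0.0.1] (if ((37 == (if false then 8 else 8)) && true) then (((let y = (if false then (\z.0) else (\u.4)) in (\v.false)) ((if true then (\w.(\p.w)) else (\q.(\r.q))) 6)) && (if ((if true then false else true) || (true || false)) then ((if false then (\s.false) else (\t.false)) 6) else (if ((\a.a) true) then false else (2 < 6)))) else (((\b.(let c = 8 in false)) (((\d.(\e.(\f.e))) 6) (true || true))) && false))
step 5: [if@0.0.1] (if ((37 == 8) && true) then (((let y = (if false then (\z.0) else (\u.4)) in (\v.false)) ((if true then (\w.(\p.w)) else (\q.(\r.q))) 6)) && (if ((if true then false else true) || (true || false)) then ((if false then (\s.false) else (\t.false)) 6) else (if ((\a.a) true) then false else (2 < 6)))) else (((\b.(let c = 8 in false)) (((\d.(\e.(\f.e))) 6) (true || true))) && false))
step 6: [delta@0.0] (if (false && true) then (((let y = (if false then (\z.0) else (\u.4)) in (\v.false)) ((if true then (\w.(\p.w)) else (\q.(\r.q))) 6)) && (if ((if true then false else true) || (true || false)) then ((if false then (\s.false) else (\t.false)) 6) else (if ((\a.a) true) then false else (2 < 6)))) else (((\b.(let c = 8 in false)) (((\d.(\e.(\f.e))) 6) (true || true))) && false))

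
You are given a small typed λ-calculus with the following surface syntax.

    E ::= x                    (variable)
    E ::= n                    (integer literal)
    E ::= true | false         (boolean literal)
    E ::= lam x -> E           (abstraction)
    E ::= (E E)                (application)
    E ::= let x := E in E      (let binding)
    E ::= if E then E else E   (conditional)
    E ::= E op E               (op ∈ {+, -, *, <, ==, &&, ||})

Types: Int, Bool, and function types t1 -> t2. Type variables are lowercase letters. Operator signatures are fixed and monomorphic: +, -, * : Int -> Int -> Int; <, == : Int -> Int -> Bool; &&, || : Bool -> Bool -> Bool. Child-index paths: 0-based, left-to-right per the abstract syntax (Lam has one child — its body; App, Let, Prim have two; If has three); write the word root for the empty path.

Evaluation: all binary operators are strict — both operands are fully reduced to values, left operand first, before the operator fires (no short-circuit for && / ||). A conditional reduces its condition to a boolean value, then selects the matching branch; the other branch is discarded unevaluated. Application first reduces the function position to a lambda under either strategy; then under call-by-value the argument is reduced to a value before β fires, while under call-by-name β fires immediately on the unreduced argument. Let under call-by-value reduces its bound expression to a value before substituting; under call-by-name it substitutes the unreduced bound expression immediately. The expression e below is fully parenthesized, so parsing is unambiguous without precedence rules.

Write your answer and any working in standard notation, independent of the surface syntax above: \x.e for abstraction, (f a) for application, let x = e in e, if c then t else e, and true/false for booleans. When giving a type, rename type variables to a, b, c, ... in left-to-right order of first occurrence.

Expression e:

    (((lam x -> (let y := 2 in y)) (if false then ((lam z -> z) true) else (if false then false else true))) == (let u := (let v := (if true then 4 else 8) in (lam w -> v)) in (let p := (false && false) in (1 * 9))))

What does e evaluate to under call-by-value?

Derivation:
step 0: (((\x.(let y = 2 in y)) (if false then ((\z.z) true) else (if false then false else true))) == (let u = (let v = (if true then 4 else 8) in (\w.v)) in (let p = (false && false) in (1 * 9))))
step 1: [if@0.1] (((\x.(let y = 2 in y)) (if false then false else true)) == (let u = (let v = (if true then 4 else 8) in (\w.v)) in (let p = (false && false) in (1 * 9))))
step 2: [if@0.1] (((\x.(let y = 2 in y)) true) == (let u = (let v = (if true then 4 else 8) in (\w.v)) in (let p = (false && false) in (1 * 9))))
step 3: [beta@0] ((let y = 2 in y) == (let u = (let v = (if true then 4 else 8) in (\w.v)) in (let p = (false && false) in (1 * 9))))
step 4: [let@0] (2 == (let u = (let v = (if true then 4 else 8) in (\w.v)) in (let p = (false && false) in (1 * 9))))
step 5: [if@1.0.0] (2 == (let u = (let v = 4 in (\w.v)) in (let p = (false && false) in (1 * 9))))
step 6: [let@1.0] (2 == (let u = (\w.4) in (let p = (false && false) in (1 * 9))))
step 7: [let@1] (2 == (let p = (false && false) in (1 * 9)))
step 8: [delta@1.0] (2 == (let p = false in (1 * 9)))
step 9: [let@1] (2 == (1 * 9))
step 10: [delta@1] (2 == 9)
step 11: [delta@root] false

Answer: false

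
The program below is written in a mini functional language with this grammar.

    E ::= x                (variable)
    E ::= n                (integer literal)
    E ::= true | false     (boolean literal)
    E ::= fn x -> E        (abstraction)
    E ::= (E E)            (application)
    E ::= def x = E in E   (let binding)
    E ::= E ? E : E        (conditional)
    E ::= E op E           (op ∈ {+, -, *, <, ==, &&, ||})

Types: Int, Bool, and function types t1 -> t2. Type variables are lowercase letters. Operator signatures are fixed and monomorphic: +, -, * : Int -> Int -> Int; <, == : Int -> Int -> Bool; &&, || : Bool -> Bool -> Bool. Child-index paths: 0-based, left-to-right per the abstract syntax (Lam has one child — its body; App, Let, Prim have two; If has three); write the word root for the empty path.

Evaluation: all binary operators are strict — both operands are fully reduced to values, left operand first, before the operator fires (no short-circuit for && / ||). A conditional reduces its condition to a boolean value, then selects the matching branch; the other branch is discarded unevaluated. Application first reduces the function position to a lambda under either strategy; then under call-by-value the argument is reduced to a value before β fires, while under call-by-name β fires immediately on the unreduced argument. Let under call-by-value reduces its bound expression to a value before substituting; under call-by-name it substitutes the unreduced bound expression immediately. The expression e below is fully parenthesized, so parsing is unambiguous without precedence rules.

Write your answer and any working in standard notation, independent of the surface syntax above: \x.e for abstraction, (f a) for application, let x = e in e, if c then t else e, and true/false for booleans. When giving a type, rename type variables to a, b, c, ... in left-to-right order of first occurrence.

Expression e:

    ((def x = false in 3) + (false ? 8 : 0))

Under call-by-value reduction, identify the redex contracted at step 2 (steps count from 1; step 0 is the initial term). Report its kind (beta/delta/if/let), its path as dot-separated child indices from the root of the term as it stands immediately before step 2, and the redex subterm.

Answer: if at 1 : (if false then 8 else 0)

Derivation:
step 0: ((let x = false in 3) + (if false then 8 else 0))
step 1: [let@0] (3 + (if false then 8 else 0))
step 2: [if@1] (3 + 0)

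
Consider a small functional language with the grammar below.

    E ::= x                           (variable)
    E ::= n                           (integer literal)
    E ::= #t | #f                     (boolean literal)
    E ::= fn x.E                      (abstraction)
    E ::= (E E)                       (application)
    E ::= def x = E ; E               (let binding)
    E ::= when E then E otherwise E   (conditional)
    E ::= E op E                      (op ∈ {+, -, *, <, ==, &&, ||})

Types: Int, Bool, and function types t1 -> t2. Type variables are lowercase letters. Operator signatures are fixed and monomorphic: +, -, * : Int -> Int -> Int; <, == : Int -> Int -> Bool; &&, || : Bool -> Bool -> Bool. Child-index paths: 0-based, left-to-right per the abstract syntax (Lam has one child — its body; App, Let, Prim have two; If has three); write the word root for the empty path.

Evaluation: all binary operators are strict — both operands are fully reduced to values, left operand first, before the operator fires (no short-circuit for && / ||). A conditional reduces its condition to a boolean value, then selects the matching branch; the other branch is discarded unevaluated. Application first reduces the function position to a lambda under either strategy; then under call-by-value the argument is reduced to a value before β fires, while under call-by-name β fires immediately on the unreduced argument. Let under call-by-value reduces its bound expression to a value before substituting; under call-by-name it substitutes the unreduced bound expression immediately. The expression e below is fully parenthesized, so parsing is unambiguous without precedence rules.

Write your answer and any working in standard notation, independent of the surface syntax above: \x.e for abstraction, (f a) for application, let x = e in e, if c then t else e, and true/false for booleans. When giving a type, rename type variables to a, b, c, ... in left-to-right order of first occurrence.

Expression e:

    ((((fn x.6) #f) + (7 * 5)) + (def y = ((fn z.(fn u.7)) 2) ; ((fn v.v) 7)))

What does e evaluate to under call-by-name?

Derivation:
step 0: ((((\x.6) false) + (7 * 5)) + (let y = ((\z.(\u.7)) 2) in ((\v.v) 7)))
step 1: [beta@0.0] ((6 + (7 * 5)) + (let y = ((\z.(\u.7)) 2) in ((\v.v) 7)))
step 2: [delta@0.1] ((6 + 35) + (let y = ((\z.(\u.7)) 2) in ((\v.v) 7)))
step 3: [delta@0] (41 + (let y = ((\z.(\u.7)) 2) in ((\v.v) 7)))
step 4: [let@1] (41 + ((\v.v) 7))
step 5: [beta@1] (41 + 7)
step 6: [delta@root] 48

Answer: 48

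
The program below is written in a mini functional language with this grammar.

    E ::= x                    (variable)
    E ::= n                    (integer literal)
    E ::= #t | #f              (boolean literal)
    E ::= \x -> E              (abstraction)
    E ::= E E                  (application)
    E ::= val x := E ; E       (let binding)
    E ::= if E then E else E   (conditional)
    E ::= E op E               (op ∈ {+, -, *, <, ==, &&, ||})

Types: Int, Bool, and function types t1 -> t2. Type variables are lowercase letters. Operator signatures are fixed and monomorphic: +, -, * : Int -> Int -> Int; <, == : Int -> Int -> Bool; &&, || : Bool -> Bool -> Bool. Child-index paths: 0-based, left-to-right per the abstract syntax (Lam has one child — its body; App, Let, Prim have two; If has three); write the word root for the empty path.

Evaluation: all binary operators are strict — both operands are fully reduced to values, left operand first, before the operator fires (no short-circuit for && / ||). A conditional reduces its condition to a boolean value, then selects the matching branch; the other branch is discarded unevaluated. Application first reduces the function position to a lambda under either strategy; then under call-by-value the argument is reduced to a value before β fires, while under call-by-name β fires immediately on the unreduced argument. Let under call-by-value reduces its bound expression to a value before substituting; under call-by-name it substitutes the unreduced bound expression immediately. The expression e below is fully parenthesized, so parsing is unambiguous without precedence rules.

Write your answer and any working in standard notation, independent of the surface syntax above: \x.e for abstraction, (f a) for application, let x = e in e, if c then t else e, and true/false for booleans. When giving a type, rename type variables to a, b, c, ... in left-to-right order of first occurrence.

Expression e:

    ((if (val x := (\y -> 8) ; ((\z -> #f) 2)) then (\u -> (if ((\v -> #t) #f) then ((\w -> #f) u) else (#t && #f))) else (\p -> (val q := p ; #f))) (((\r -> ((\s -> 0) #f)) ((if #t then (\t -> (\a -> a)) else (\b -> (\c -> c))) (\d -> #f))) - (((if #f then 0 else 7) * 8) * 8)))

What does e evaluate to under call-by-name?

Trace:
step 0: ((if (let x = (\y.8) in ((\z.false) 2)) then (\u.(if ((\v.true) false) then ((\w.false) u) else (true && false))) else (\p.(let q = p in false))) (((\r.((\s.0) false)) ((if true then (\t.(\a.a)) else (\b.(\c.c))) (\d.false))) - (((if false then 0 else 7) * 8) * 8)))
step 1: [let@0.0] ((if ((\z.false) 2) then (\u.(if ((\v.true) false) then ((\w.false) u) else (true && false))) else (\p.(let q = p in false))) (((\r.((\s.0) false)) ((if true then (\t.(\a.a)) else (\b.(\c.c))) (\d.false))) - (((if false then 0 else 7) * 8) * 8)))
step 2: [beta@0.0] ((if false then (\u.(if ((\v.true) false) then ((\w.false) u) else (true && false))) else (\p.(let q = p in false))) (((\r.((\s.0) false)) ((if true then (\t.(\a.a)) else (\b.(\c.c))) (\d.false))) - (((if false then 0 else 7) * 8) * 8)))
step 3: [if@0] ((\p.(let q = p in false)) (((\r.((\s.0) false)) ((if true then (\t.(\a.a)) else (\b.(\c.c))) (\d.false))) - (((if false then 0 else 7) * 8) * 8)))
step 4: [beta@root] (let q = (((\r.((\s.0) false)) ((if true then (\t.(\a.a)) else (\b.(\c.c))) (\d.false))) - (((if false then 0 else 7) * 8) * 8)) in false)
step 5: [let@root] false

Answer: false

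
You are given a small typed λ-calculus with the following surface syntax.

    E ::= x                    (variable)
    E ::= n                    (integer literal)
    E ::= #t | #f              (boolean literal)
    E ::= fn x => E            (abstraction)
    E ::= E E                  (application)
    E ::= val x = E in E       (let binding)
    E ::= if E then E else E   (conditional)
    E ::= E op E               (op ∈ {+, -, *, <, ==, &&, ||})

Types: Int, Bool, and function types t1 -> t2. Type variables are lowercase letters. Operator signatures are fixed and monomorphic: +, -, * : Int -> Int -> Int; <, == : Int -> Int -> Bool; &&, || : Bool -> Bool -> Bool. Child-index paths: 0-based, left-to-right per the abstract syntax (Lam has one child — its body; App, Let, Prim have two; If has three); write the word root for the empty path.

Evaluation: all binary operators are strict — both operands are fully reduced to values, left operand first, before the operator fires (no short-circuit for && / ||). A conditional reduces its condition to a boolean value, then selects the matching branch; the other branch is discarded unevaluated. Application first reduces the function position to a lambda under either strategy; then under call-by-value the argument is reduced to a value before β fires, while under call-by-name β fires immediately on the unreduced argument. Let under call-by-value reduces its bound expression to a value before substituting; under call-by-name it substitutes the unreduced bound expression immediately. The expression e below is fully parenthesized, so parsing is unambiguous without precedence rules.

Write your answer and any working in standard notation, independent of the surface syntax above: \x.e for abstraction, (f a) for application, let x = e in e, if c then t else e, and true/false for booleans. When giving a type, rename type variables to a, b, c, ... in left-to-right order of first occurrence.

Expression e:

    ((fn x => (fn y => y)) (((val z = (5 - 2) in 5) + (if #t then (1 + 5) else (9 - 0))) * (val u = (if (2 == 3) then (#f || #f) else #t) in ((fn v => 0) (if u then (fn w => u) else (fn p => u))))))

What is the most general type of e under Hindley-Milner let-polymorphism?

Answer: a -> a

Trace:
y : b
\y._ : b -> b
\x._ : a -> b -> b
  unify Int ~ Int
  unify Int ~ Int
let z : Int
  unify Int ~ Int
  unify Bool ~ Bool
  unify Int ~ Int
  unify Int ~ Int
  unify Int ~ Int
  unify Int ~ Int
  unify Int ~ Int
  unify Int ~ Int
  unify Int ~ Int
  unify Int ~ Int
  unify Int ~ Int
  unify Bool ~ Bool
  unify Bool ~ Bool
  unify Bool ~ Bool
  unify Bool ~ Bool
let u : Bool
\v._ : c -> Int
u : Bool
  unify Bool ~ Bool
u : Bool
\w._ : d -> Bool
u : Bool
\p._ : e -> Bool
  unify d -> Bool ~ e -> Bool
  unify d ~ e
  unify Bool ~ Bool
  unify c -> Int ~ (e -> Bool) -> f
  unify c ~ e -> Bool
  unify Int ~ f
_ _ : Int
  unify Int ~ Int
  unify a -> b -> b ~ Int -> g
  unify a ~ Int
  unify b -> b ~ g
_ _ : b -> b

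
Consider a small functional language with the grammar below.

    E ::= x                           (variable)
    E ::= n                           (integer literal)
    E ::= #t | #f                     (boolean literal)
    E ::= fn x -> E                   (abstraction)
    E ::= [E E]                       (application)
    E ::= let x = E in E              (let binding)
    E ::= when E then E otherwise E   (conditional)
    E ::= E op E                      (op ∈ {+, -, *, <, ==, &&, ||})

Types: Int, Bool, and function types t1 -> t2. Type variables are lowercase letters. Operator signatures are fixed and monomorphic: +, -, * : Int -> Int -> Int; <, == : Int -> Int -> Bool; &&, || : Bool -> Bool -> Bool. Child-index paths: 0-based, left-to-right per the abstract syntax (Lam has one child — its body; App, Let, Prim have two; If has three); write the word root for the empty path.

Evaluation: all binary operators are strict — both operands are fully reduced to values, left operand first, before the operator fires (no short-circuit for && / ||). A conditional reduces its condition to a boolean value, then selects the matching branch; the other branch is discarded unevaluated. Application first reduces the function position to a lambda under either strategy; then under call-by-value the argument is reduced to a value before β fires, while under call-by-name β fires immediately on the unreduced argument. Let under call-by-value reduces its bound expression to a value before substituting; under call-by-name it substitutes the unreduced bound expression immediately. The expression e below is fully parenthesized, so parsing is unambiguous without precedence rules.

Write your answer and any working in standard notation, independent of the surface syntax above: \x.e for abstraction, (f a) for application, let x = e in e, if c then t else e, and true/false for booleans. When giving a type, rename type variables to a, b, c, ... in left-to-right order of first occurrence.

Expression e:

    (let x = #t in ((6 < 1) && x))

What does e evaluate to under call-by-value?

Derivation:
step 0: (let x = true in ((6 < 1) && x))
step 1: [let@root] ((6 < 1) && true)
step 2: [delta@0] (false && true)
step 3: [delta@root] false

Answer: false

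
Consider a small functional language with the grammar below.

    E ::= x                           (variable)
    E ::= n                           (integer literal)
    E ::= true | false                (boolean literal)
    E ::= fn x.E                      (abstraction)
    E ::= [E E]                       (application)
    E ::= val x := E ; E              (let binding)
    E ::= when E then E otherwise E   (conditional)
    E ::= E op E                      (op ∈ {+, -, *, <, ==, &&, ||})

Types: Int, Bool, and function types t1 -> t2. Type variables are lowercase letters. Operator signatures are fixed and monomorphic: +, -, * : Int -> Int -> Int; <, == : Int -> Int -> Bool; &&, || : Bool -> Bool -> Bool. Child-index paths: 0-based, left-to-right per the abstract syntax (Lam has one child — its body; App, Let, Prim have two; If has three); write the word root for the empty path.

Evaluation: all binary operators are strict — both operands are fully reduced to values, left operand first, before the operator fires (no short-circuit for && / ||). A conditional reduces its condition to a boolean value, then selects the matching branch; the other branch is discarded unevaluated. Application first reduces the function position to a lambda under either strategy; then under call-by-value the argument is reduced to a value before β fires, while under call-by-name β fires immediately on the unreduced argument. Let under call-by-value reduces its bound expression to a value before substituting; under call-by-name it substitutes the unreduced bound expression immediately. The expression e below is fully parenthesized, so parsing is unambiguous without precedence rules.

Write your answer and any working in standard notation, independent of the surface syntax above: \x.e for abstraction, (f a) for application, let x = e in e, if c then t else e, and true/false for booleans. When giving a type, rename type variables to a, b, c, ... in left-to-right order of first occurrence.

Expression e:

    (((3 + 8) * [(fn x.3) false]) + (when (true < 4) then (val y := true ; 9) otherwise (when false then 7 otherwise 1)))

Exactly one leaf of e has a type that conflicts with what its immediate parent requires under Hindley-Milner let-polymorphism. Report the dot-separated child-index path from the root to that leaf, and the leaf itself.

Derivation:
  unify Int ~ Int
  unify Int ~ Int
  unify Int ~ Int
\x._ : a -> Int
  unify a -> Int ~ Bool -> b
  unify a ~ Bool
  unify Int ~ b
_ _ : Int
  unify Int ~ Int
  unify Int ~ Int
  unify Bool ~ Int
  FAIL: mismatch Bool ~ Int

Answer: 1.0.0 : true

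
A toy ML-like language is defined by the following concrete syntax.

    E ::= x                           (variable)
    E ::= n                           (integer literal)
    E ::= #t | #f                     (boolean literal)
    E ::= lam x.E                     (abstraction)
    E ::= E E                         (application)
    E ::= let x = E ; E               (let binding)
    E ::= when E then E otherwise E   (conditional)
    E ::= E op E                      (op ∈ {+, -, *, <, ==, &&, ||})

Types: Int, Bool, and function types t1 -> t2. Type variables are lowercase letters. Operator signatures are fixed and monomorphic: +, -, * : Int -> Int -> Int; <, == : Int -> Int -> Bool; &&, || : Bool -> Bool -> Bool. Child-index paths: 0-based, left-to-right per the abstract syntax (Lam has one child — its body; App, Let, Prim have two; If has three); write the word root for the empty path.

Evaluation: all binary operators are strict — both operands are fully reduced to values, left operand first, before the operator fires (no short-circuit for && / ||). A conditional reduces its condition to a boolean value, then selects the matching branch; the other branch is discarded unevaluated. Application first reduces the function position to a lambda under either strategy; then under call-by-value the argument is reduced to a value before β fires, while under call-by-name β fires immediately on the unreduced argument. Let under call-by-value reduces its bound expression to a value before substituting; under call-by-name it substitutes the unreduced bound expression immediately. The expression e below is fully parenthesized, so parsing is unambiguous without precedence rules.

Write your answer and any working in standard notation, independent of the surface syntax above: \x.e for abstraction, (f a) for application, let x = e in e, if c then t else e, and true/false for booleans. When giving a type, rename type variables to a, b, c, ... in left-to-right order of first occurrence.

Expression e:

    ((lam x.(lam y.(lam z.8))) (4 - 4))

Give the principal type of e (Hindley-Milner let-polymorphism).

Answer: a -> b -> Int

Working:
\z._ : c -> Int
\y._ : b -> c -> Int
\x._ : a -> b -> c -> Int
  unify Int ~ Int
  unify Int ~ Int
  unify a -> b -> c -> Int ~ Int -> d
  unify a ~ Int
  unify b -> c -> Int ~ d
_ _ : b -> c -> Int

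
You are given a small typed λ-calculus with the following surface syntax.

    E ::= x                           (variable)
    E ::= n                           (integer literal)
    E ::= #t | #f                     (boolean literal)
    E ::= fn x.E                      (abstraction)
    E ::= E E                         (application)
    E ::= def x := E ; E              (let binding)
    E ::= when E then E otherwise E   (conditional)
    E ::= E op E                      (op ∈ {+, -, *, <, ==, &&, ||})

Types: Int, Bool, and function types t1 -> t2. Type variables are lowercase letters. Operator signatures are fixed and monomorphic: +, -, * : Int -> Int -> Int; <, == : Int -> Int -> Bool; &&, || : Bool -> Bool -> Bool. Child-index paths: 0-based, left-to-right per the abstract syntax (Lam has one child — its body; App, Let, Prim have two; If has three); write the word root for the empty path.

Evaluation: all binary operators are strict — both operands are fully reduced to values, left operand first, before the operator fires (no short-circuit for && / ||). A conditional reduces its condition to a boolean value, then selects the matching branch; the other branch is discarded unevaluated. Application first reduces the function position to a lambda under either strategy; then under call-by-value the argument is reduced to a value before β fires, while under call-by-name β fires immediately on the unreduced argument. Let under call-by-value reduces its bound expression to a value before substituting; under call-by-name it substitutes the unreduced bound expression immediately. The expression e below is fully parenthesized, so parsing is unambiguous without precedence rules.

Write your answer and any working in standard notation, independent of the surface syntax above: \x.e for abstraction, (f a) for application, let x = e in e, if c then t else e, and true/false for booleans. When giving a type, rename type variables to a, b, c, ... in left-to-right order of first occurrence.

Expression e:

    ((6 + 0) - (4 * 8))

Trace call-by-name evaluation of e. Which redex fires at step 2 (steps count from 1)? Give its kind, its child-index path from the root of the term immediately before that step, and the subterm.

Trace:
step 0: ((6 + 0) - (4 * 8))
step 1: [delta@0] (6 - (4 * 8))
step 2: [delta@1] (6 - 32)

Answer: delta at 1 : (4 * 8)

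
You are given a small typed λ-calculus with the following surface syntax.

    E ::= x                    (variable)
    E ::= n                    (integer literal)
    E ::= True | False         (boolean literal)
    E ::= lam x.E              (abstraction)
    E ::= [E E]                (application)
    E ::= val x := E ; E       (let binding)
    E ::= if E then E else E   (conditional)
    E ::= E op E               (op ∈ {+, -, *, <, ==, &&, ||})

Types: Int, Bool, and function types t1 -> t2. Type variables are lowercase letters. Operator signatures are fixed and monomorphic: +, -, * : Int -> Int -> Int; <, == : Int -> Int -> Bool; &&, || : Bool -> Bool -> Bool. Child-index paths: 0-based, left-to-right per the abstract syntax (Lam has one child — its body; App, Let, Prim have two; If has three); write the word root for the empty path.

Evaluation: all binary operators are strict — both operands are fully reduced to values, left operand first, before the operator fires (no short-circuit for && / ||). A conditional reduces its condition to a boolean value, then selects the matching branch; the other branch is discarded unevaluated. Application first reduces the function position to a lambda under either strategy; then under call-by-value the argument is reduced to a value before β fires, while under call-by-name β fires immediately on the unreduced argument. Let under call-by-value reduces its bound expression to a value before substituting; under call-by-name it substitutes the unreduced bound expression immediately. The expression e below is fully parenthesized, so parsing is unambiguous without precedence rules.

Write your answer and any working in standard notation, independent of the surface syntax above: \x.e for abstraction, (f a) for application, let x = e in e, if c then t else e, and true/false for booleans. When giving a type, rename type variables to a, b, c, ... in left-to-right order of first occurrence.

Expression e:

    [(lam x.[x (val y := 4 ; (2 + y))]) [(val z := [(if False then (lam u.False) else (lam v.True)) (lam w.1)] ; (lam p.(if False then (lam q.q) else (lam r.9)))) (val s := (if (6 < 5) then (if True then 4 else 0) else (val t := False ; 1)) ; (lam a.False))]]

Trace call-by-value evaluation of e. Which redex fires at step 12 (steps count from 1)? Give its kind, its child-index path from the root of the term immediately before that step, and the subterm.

Answer: delta at 1 : (2 + 4)

Derivation:
step 0: ((\x.(x (let y = 4 in (2 + y)))) ((let z = ((if false then (\u.false) else (\v.true)) (\w.1)) in (\p.(if false then (\q.q) else (\r.9)))) (let s = (if (6 < 5) then (if true then 4 else 0) else (let t = false in 1)) in (\a.false))))
step 1: [if@1.0.0.0] ((\x.(x (let y = 4 in (2 + y)))) ((let z = ((\v.true) (\w.1)) in (\p.(if false then (\q.q) else (\r.9)))) (let s = (if (6 < 5) then (if true then 4 else 0) else (let t = false in 1)) in (\a.false))))
step 2: [beta@1.0.0] ((\x.(x (let y = 4 in (2 + y)))) ((let z = true in (\p.(if false then (\q.q) else (\r.9)))) (let s = (if (6 < 5) then (if true then 4 else 0) else (let t = false in 1)) in (\a.false))))
step 3: [let@1.0] ((\x.(x (let y = 4 in (2 + y)))) ((\p.(if false then (\q.q) else (\r.9))) (let s = (if (6 < 5) then (if true then 4 else 0) else (let t = false in 1)) in (\a.false))))
step 4: [delta@1.1.0.0] ((\x.(x (let y = 4 in (2 + y)))) ((\p.(if false then (\q.q) else (\r.9))) (let s = (if false then (if true then 4 else 0) else (let t = false in 1)) in (\a.false))))
step 5: [if@1.1.0] ((\x.(x (let y = 4 in (2 + y)))) ((\p.(if false then (\q.q) else (\r.9))) (let s = (let t = false in 1) in (\a.false))))
step 6: [let@1.1.0] ((\x.(x (let y = 4 in (2 + y)))) ((\p.(if false then (\q.q) else (\r.9))) (let s = 1 in (\a.false))))
step 7: [let@1.1] ((\x.(x (let y = 4 in (2 + y)))) ((\p.(if false then (\q.q) else (\r.9))) (\a.false)))
step 8: [beta@1] ((\x.(x (let y = 4 in (2 + y)))) (if false then (\q.q) else (\r.9)))
step 9: [if@1] ((\x.(x (let y = 4 in (2 + y)))) (\r.9))
step 10: [beta@root] ((\r.9) (let y = 4 in (2 + y)))
step 11: [let@1] ((\r.9) (2 + 4))
step 12: [delta@1] ((\r.9) 6)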